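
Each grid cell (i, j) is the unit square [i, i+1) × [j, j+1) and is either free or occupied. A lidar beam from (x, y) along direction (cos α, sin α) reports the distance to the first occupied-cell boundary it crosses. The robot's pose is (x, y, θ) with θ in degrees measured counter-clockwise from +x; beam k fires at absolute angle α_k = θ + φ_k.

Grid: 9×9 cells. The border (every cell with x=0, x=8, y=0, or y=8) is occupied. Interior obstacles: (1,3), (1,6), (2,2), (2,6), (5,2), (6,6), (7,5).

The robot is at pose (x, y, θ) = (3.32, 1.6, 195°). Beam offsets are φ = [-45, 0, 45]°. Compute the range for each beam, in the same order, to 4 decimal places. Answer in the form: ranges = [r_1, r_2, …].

ranges = [0.8000, 2.3182, 0.6928]

beam 1: φ=-45°, α=150°
  dir = (cos 150°, sin 150°) = (-0.8660, 0.5000); from cell (3,1)
  next x-line at t=0.3695, next y-line at t=0.8000; Δt_x=1.1547, Δt_y=2.0000
    x: enter (2,1) at t=0.3695
    y: enter (2,2) at t=0.8000 ← occupied
  → r_1 = 0.8000
beam 2: φ=0°, α=195°
  dir = (cos 195°, sin 195°) = (-0.9659, -0.2588); from cell (3,1)
  next x-line at t=0.3313, next y-line at t=2.3182; Δt_x=1.0353, Δt_y=3.8637
    x: enter (2,1) at t=0.3313
    x: enter (1,1) at t=1.3666
    y: enter (1,0) at t=2.3182 ← occupied
  → r_2 = 2.3182
beam 3: φ=45°, α=240°
  dir = (cos 240°, sin 240°) = (-0.5000, -0.8660); from cell (3,1)
  next x-line at t=0.6400, next y-line at t=0.6928; Δt_x=2.0000, Δt_y=1.1547
    x: enter (2,1) at t=0.6400
    y: enter (2,0) at t=0.6928 ← occupied
  → r_3 = 0.6928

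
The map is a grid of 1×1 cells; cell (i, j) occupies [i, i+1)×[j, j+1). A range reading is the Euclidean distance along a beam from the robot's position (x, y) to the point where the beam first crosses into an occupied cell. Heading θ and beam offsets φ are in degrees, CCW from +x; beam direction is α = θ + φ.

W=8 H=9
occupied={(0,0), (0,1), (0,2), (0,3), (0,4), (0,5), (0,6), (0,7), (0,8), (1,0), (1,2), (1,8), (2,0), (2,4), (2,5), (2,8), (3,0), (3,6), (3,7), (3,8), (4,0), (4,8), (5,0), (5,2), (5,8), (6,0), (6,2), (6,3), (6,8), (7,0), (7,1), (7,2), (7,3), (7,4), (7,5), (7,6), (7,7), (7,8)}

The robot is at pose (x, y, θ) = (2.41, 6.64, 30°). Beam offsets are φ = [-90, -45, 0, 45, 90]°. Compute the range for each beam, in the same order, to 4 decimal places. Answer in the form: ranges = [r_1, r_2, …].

beam 1: φ=-90°, α=300°
  cosα=0.5000 sinα=-0.8660 | (2,6) | tMaxX 1.1800 tMaxY 0.7390 | tΔX 2.0000 tΔY 1.1547
    t=0.7390 [y] (2,5) — stop
  → r_1 = 0.7390
beam 2: φ=-45°, α=345°
  cosα=0.9659 sinα=-0.2588 | (2,6) | tMaxX 0.6108 tMaxY 2.4728 | tΔX 1.0353 tΔY 3.8637
    t=0.6108 [x] (3,6) — stop
  → r_2 = 0.6108
beam 3: φ=0°, α=30°
  cosα=0.8660 sinα=0.5000 | (2,6) | tMaxX 0.6813 tMaxY 0.7200 | tΔX 1.1547 tΔY 2.0000
    t=0.6813 [x] (3,6) — stop
  → r_3 = 0.6813
beam 4: φ=45°, α=75°
  cosα=0.2588 sinα=0.9659 | (2,6) | tMaxX 2.2796 tMaxY 0.3727 | tΔX 3.8637 tΔY 1.0353
    t=0.3727 [y] (2,7)
    t=1.4080 [y] (2,8) — stop
  → r_4 = 1.4080
beam 5: φ=90°, α=120°
  cosα=-0.5000 sinα=0.8660 | (2,6) | tMaxX 0.8200 tMaxY 0.4157 | tΔX 2.0000 tΔY 1.1547
    t=0.4157 [y] (2,7)
    t=0.8200 [x] (1,7)
    t=1.5704 [y] (1,8) — stop
  → r_5 = 1.5704

ranges = [0.7390, 0.6108, 0.6813, 1.4080, 1.5704]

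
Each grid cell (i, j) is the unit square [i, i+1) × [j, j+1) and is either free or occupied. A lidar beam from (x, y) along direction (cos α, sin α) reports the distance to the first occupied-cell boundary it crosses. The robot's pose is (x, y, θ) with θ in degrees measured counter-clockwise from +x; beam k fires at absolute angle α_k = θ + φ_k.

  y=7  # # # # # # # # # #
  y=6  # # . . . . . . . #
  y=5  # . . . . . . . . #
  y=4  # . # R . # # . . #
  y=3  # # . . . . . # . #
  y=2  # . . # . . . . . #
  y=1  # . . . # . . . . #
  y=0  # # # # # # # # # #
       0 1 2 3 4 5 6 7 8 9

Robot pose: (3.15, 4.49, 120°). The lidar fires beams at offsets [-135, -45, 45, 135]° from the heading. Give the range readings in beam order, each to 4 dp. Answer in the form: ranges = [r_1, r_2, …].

ranges = [3.9858, 2.5985, 0.1553, 3.6131]

beam 1: φ=-135°, α=345°
  direction (0.9659, -0.2588); cell (3,4); t to first gridline: x 0.8800, y 1.8932 (then +1.0353 / +3.8637)
    (4,4) via x @ 0.8800
    (4,3) via y @ 1.8932
    (5,3) via x @ 1.9153
    (6,3) via x @ 2.9505
    (7,3) via x @ 3.9858  # hit
  → r_1 = 3.9858
beam 2: φ=-45°, α=75°
  direction (0.2588, 0.9659); cell (3,4); t to first gridline: x 3.2841, y 0.5280 (then +3.8637 / +1.0353)
    (3,5) via y @ 0.5280
    (3,6) via y @ 1.5633
    (3,7) via y @ 2.5985  # hit
  → r_2 = 2.5985
beam 3: φ=45°, α=165°
  direction (-0.9659, 0.2588); cell (3,4); t to first gridline: x 0.1553, y 1.9705 (then +1.0353 / +3.8637)
    (2,4) via x @ 0.1553  # hit
  → r_3 = 0.1553
beam 4: φ=135°, α=255°
  direction (-0.2588, -0.9659); cell (3,4); t to first gridline: x 0.5796, y 0.5073 (then +3.8637 / +1.0353)
    (3,3) via y @ 0.5073
    (2,3) via x @ 0.5796
    (2,2) via y @ 1.5426
    (2,1) via y @ 2.5778
    (2,0) via y @ 3.6131  # hit
  → r_4 = 3.6131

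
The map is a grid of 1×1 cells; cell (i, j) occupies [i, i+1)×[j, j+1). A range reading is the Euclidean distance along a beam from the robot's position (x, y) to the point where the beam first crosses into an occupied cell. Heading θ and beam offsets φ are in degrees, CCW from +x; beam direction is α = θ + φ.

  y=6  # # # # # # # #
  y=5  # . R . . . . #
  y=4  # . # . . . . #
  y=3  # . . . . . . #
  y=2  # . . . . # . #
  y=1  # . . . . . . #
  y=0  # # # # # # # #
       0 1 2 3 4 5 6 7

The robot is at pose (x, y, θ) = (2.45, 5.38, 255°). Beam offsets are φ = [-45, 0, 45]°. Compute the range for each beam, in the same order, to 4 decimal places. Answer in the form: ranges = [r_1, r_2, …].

ranges = [1.6743, 0.3934, 0.4388]

beam 1: φ=-45°, α=210°
  cosα=-0.8660 sinα=-0.5000 | (2,5) | tMaxX 0.5196 tMaxY 0.7600 | tΔX 1.1547 tΔY 2.0000
    t=0.5196 [x] (1,5)
    t=0.7600 [y] (1,4)
    t=1.6743 [x] (0,4) — stop
  → r_1 = 1.6743
beam 2: φ=0°, α=255°
  cosα=-0.2588 sinα=-0.9659 | (2,5) | tMaxX 1.7387 tMaxY 0.3934 | tΔX 3.8637 tΔY 1.0353
    t=0.3934 [y] (2,4) — stop
  → r_2 = 0.3934
beam 3: φ=45°, α=300°
  cosα=0.5000 sinα=-0.8660 | (2,5) | tMaxX 1.1000 tMaxY 0.4388 | tΔX 2.0000 tΔY 1.1547
    t=0.4388 [y] (2,4) — stop
  → r_3 = 0.4388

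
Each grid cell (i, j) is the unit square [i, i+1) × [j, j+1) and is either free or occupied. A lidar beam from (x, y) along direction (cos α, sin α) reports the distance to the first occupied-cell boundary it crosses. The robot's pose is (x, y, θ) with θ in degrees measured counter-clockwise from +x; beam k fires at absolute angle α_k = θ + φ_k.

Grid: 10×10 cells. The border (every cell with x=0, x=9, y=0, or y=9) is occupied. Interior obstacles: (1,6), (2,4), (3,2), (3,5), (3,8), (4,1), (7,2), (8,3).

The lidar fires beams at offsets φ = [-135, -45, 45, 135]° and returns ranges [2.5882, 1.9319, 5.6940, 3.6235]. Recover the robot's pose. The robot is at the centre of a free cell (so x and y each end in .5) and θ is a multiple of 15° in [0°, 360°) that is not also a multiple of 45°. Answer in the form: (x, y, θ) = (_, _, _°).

(x, y, θ) = (5.5, 6.5, 240°)

Candidates: 56 free-cell centres × 16 headings = 896 poses. Raycast each; keep the one whose scan matches to 4 dp.
  (4.5, 2.5, 60°): beam 1 = 0.5176 ≠ 2.5882 ✗
  (6.5, 6.5, 285°): beam 1 = 3.0000 ≠ 2.5882 ✗
  (3.5, 6.5, 60°): beam 1 = 0.5176 ≠ 2.5882 ✗
  (7.5, 6.5, 30°): beam 1 = 5.6940 ≠ 2.5882 ✗
  (2.5, 6.5, 30°): beam 1 = 1.5529 ≠ 2.5882 ✗
  …
  (5.5, 6.5, 240°): r_1=2.5882, r_2=1.9319, r_3=5.6940, r_4=3.6235 — all match ✓
No second candidate reproduces the full scan.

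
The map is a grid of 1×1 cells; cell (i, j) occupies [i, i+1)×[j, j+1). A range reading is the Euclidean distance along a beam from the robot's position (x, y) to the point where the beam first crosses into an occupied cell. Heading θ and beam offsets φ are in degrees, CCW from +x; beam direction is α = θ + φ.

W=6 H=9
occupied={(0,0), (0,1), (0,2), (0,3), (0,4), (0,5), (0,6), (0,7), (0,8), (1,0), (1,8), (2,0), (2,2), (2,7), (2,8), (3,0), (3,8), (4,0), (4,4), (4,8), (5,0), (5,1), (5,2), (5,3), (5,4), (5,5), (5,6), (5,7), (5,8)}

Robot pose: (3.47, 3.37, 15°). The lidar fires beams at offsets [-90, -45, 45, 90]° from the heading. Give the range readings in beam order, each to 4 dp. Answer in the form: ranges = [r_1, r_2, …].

beam 1: φ=-90°, α=285°
  cosα=0.2588 sinα=-0.9659 | (3,3) | tMaxX 2.0478 tMaxY 0.3831 | tΔX 3.8637 tΔY 1.0353
    t=0.3831 [y] (3,2)
    t=1.4183 [y] (3,1)
    t=2.0478 [x] (4,1)
    t=2.4536 [y] (4,0) — stop
  → r_1 = 2.4536
beam 2: φ=-45°, α=330°
  cosα=0.8660 sinα=-0.5000 | (3,3) | tMaxX 0.6120 tMaxY 0.7400 | tΔX 1.1547 tΔY 2.0000
    t=0.6120 [x] (4,3)
    t=0.7400 [y] (4,2)
    t=1.7667 [x] (5,2) — stop
  → r_2 = 1.7667
beam 3: φ=45°, α=60°
  cosα=0.5000 sinα=0.8660 | (3,3) | tMaxX 1.0600 tMaxY 0.7275 | tΔX 2.0000 tΔY 1.1547
    t=0.7275 [y] (3,4)
    t=1.0600 [x] (4,4) — stop
  → r_3 = 1.0600
beam 4: φ=90°, α=105°
  cosα=-0.2588 sinα=0.9659 | (3,3) | tMaxX 1.8159 tMaxY 0.6522 | tΔX 3.8637 tΔY 1.0353
    t=0.6522 [y] (3,4)
    t=1.6875 [y] (3,5)
    t=1.8159 [x] (2,5)
    t=2.7228 [y] (2,6)
    t=3.7581 [y] (2,7) — stop
  → r_4 = 3.7581

ranges = [2.4536, 1.7667, 1.0600, 3.7581]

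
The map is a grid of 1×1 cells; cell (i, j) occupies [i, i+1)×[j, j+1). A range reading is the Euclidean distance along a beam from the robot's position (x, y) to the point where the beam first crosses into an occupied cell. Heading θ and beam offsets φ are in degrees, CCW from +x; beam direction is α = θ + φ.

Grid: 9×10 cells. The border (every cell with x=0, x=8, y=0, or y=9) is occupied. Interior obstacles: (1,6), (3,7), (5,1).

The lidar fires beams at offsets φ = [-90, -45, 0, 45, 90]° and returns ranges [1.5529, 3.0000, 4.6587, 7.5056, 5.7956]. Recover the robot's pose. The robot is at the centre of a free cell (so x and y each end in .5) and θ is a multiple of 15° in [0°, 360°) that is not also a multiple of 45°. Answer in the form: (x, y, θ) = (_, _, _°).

(x, y, θ) = (6.5, 7.5, 195°)

The pose lattice has 53·16 = 848 candidates. Test each by forward raycasting.
  (7.5, 5.5, 300°): beam 1 = 7.5056 ≠ 1.5529 ✗
  (3.5, 2.5, 240°): beam 1 = 2.8868 ≠ 1.5529 ✗
  (2.5, 4.5, 345°): beam 1 = 3.6235 ≠ 1.5529 ✗
  (4.5, 1.5, 240°): beam 1 = 4.0415 ≠ 1.5529 ✗
  …
  (6.5, 7.5, 195°): r_1=1.5529, r_2=3.0000, r_3=4.6587, r_4=7.5056, r_5=5.7956 — all match ✓
Unique over the lattice → pose = (6.5, 7.5, 195°).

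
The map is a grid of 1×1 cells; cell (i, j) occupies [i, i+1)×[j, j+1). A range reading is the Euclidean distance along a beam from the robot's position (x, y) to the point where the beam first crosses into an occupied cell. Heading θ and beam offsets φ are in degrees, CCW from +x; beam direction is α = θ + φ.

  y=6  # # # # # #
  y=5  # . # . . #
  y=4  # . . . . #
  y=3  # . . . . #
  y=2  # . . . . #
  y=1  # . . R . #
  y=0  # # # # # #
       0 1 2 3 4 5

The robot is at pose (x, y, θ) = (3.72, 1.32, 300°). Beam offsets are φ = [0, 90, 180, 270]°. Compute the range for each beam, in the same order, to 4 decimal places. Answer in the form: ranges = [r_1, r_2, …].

beam 1: φ=0°, α=300°
  d=(0.5000,-0.8660)  start (3,1)  tX=0.5600 tY=0.3695  stride 1/|dx|=2.0000 1/|dy|=1.1547
    cross y-line → (3,0), t=0.3695 (wall)
  → r_1 = 0.3695
beam 2: φ=90°, α=30°
  d=(0.8660,0.5000)  start (3,1)  tX=0.3233 tY=1.3600  stride 1/|dx|=1.1547 1/|dy|=2.0000
    cross x-line → (4,1), t=0.3233
    cross y-line → (4,2), t=1.3600
    cross x-line → (5,2), t=1.4780 (wall)
  → r_2 = 1.4780
beam 3: φ=180°, α=120°
  d=(-0.5000,0.8660)  start (3,1)  tX=1.4400 tY=0.7852  stride 1/|dx|=2.0000 1/|dy|=1.1547
    cross y-line → (3,2), t=0.7852
    cross x-line → (2,2), t=1.4400
    cross y-line → (2,3), t=1.9399
    cross y-line → (2,4), t=3.0946
    cross x-line → (1,4), t=3.4400
    cross y-line → (1,5), t=4.2493
    cross y-line → (1,6), t=5.4040 (wall)
  → r_3 = 5.4040
beam 4: φ=270°, α=210°
  d=(-0.8660,-0.5000)  start (3,1)  tX=0.8314 tY=0.6400  stride 1/|dx|=1.1547 1/|dy|=2.0000
    cross y-line → (3,0), t=0.6400 (wall)
  → r_4 = 0.6400

ranges = [0.3695, 1.4780, 5.4040, 0.6400]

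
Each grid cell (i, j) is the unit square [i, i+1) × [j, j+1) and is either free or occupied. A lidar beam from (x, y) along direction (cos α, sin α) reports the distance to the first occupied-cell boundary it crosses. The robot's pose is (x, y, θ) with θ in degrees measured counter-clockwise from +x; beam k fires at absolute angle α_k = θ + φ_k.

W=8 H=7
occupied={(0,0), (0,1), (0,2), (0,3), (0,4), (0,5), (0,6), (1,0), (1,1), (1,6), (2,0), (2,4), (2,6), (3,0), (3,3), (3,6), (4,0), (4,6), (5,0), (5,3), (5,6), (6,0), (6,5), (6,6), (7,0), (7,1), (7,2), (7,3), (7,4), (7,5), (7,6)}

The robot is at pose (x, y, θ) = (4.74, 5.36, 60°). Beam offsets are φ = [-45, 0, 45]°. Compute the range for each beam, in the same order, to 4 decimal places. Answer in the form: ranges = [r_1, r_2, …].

ranges = [1.3044, 0.7390, 0.6626]

beam 1: φ=-45°, α=15°
  direction (0.9659, 0.2588); cell (4,5); t to first gridline: x 0.2692, y 2.4728 (then +1.0353 / +3.8637)
    (5,5) via x @ 0.2692
    (6,5) via x @ 1.3044  # hit
  → r_1 = 1.3044
beam 2: φ=0°, α=60°
  direction (0.5000, 0.8660); cell (4,5); t to first gridline: x 0.5200, y 0.7390 (then +2.0000 / +1.1547)
    (5,5) via x @ 0.5200
    (5,6) via y @ 0.7390  # hit
  → r_2 = 0.7390
beam 3: φ=45°, α=105°
  direction (-0.2588, 0.9659); cell (4,5); t to first gridline: x 2.8591, y 0.6626 (then +3.8637 / +1.0353)
    (4,6) via y @ 0.6626  # hit
  → r_3 = 0.6626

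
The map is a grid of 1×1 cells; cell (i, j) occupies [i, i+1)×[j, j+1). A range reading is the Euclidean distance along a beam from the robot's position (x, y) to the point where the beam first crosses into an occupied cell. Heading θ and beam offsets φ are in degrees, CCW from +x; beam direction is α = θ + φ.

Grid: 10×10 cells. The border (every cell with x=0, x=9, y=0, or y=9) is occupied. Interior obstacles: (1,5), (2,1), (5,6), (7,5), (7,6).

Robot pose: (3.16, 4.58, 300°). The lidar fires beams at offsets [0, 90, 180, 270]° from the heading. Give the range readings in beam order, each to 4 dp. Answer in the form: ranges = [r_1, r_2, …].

beam 1: φ=0°, α=300°
  dir = (cos 300°, sin 300°) = (0.5000, -0.8660); from cell (3,4)
  next x-line at t=1.6800, next y-line at t=0.6697; Δt_x=2.0000, Δt_y=1.1547
    y: enter (3,3) at t=0.6697
    x: enter (4,3) at t=1.6800
    y: enter (4,2) at t=1.8244
    y: enter (4,1) at t=2.9791
    x: enter (5,1) at t=3.6800
    y: enter (5,0) at t=4.1338 ← occupied
  → r_1 = 4.1338
beam 2: φ=90°, α=30°
  dir = (cos 30°, sin 30°) = (0.8660, 0.5000); from cell (3,4)
  next x-line at t=0.9699, next y-line at t=0.8400; Δt_x=1.1547, Δt_y=2.0000
    y: enter (3,5) at t=0.8400
    x: enter (4,5) at t=0.9699
    x: enter (5,5) at t=2.1246
    y: enter (5,6) at t=2.8400 ← occupied
  → r_2 = 2.8400
beam 3: φ=180°, α=120°
  dir = (cos 120°, sin 120°) = (-0.5000, 0.8660); from cell (3,4)
  next x-line at t=0.3200, next y-line at t=0.4850; Δt_x=2.0000, Δt_y=1.1547
    x: enter (2,4) at t=0.3200
    y: enter (2,5) at t=0.4850
    y: enter (2,6) at t=1.6397
    x: enter (1,6) at t=2.3200
    y: enter (1,7) at t=2.7944
    y: enter (1,8) at t=3.9491
    x: enter (0,8) at t=4.3200 ← occupied
  → r_3 = 4.3200
beam 4: φ=270°, α=210°
  dir = (cos 210°, sin 210°) = (-0.8660, -0.5000); from cell (3,4)
  next x-line at t=0.1848, next y-line at t=1.1600; Δt_x=1.1547, Δt_y=2.0000
    x: enter (2,4) at t=0.1848
    y: enter (2,3) at t=1.1600
    x: enter (1,3) at t=1.3395
    x: enter (0,3) at t=2.4942 ← occupied
  → r_4 = 2.4942

ranges = [4.1338, 2.8400, 4.3200, 2.4942]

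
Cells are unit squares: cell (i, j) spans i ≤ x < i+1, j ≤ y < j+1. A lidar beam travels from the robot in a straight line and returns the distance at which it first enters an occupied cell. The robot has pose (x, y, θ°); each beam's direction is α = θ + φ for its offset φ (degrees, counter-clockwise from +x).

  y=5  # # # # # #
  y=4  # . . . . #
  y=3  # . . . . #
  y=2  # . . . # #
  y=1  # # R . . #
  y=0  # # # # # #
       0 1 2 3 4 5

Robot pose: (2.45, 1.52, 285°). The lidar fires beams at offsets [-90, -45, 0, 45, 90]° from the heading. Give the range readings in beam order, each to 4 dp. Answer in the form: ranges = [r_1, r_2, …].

ranges = [0.4659, 0.6004, 0.5383, 1.0400, 1.8546]

beam 1: φ=-90°, α=195°
  dir = (cos 195°, sin 195°) = (-0.9659, -0.2588); from cell (2,1)
  next x-line at t=0.4659, next y-line at t=2.0091; Δt_x=1.0353, Δt_y=3.8637
    x: enter (1,1) at t=0.4659 ← occupied
  → r_1 = 0.4659
beam 2: φ=-45°, α=240°
  dir = (cos 240°, sin 240°) = (-0.5000, -0.8660); from cell (2,1)
  next x-line at t=0.9000, next y-line at t=0.6004; Δt_x=2.0000, Δt_y=1.1547
    y: enter (2,0) at t=0.6004 ← occupied
  → r_2 = 0.6004
beam 3: φ=0°, α=285°
  dir = (cos 285°, sin 285°) = (0.2588, -0.9659); from cell (2,1)
  next x-line at t=2.1250, next y-line at t=0.5383; Δt_x=3.8637, Δt_y=1.0353
    y: enter (2,0) at t=0.5383 ← occupied
  → r_3 = 0.5383
beam 4: φ=45°, α=330°
  dir = (cos 330°, sin 330°) = (0.8660, -0.5000); from cell (2,1)
  next x-line at t=0.6351, next y-line at t=1.0400; Δt_x=1.1547, Δt_y=2.0000
    x: enter (3,1) at t=0.6351
    y: enter (3,0) at t=1.0400 ← occupied
  → r_4 = 1.0400
beam 5: φ=90°, α=15°
  dir = (cos 15°, sin 15°) = (0.9659, 0.2588); from cell (2,1)
  next x-line at t=0.5694, next y-line at t=1.8546; Δt_x=1.0353, Δt_y=3.8637
    x: enter (3,1) at t=0.5694
    x: enter (4,1) at t=1.6047
    y: enter (4,2) at t=1.8546 ← occupied
  → r_5 = 1.8546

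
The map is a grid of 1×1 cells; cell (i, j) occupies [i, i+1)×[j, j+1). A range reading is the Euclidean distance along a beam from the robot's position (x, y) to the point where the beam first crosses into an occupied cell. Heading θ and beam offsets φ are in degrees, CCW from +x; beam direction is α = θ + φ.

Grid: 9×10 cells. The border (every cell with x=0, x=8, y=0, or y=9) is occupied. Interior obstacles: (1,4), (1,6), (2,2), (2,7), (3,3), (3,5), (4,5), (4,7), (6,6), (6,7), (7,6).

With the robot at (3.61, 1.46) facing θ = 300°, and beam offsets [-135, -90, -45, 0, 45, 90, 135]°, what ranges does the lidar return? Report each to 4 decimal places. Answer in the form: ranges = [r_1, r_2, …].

ranges = [2.7021, 0.9200, 0.4762, 0.5312, 1.7773, 5.0691, 3.6649]

beam 1: φ=-135°, α=165°
  cosα=-0.9659 sinα=0.2588 | (3,1) | tMaxX 0.6315 tMaxY 2.0864 | tΔX 1.0353 tΔY 3.8637
    t=0.6315 [x] (2,1)
    t=1.6668 [x] (1,1)
    t=2.0864 [y] (1,2)
    t=2.7021 [x] (0,2) — stop
  → r_1 = 2.7021
beam 2: φ=-90°, α=210°
  cosα=-0.8660 sinα=-0.5000 | (3,1) | tMaxX 0.7044 tMaxY 0.9200 | tΔX 1.1547 tΔY 2.0000
    t=0.7044 [x] (2,1)
    t=0.9200 [y] (2,0) — stop
  → r_2 = 0.9200
beam 3: φ=-45°, α=255°
  cosα=-0.2588 sinα=-0.9659 | (3,1) | tMaxX 2.3569 tMaxY 0.4762 | tΔX 3.8637 tΔY 1.0353
    t=0.4762 [y] (3,0) — stop
  → r_3 = 0.4762
beam 4: φ=0°, α=300°
  cosα=0.5000 sinα=-0.8660 | (3,1) | tMaxX 0.7800 tMaxY 0.5312 | tΔX 2.0000 tΔY 1.1547
    t=0.5312 [y] (3,0) — stop
  → r_4 = 0.5312
beam 5: φ=45°, α=345°
  cosα=0.9659 sinα=-0.2588 | (3,1) | tMaxX 0.4038 tMaxY 1.7773 | tΔX 1.0353 tΔY 3.8637
    t=0.4038 [x] (4,1)
    t=1.4390 [x] (5,1)
    t=1.7773 [y] (5,0) — stop
  → r_5 = 1.7773
beam 6: φ=90°, α=30°
  cosα=0.8660 sinα=0.5000 | (3,1) | tMaxX 0.4503 tMaxY 1.0800 | tΔX 1.1547 tΔY 2.0000
    t=0.4503 [x] (4,1)
    t=1.0800 [y] (4,2)
    t=1.6050 [x] (5,2)
    t=2.7597 [x] (6,2)
    t=3.0800 [y] (6,3)
    t=3.9144 [x] (7,3)
    t=5.0691 [x] (8,3) — stop
  → r_6 = 5.0691
beam 7: φ=135°, α=75°
  cosα=0.2588 sinα=0.9659 | (3,1) | tMaxX 1.5068 tMaxY 0.5590 | tΔX 3.8637 tΔY 1.0353
    t=0.5590 [y] (3,2)
    t=1.5068 [x] (4,2)
    t=1.5943 [y] (4,3)
    t=2.6296 [y] (4,4)
    t=3.6649 [y] (4,5) — stop
  → r_7 = 3.6649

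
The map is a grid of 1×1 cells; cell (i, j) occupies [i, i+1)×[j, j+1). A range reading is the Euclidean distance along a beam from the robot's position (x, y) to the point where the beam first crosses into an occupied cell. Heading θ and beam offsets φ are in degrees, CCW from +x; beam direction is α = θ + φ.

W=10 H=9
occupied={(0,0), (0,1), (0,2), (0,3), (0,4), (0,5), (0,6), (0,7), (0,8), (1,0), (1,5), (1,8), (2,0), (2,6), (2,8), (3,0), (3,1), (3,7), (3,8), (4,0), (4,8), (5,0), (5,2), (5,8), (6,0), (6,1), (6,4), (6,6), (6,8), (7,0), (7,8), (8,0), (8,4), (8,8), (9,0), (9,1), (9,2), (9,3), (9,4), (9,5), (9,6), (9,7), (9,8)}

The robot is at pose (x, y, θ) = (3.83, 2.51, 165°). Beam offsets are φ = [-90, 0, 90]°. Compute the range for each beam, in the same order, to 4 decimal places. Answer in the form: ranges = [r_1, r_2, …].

beam 1: φ=-90°, α=75°
  dir = (cos 75°, sin 75°) = (0.2588, 0.9659); from cell (3,2)
  next x-line at t=0.6568, next y-line at t=0.5073; Δt_x=3.8637, Δt_y=1.0353
    y: enter (3,3) at t=0.5073
    x: enter (4,3) at t=0.6568
    y: enter (4,4) at t=1.5426
    y: enter (4,5) at t=2.5778
    y: enter (4,6) at t=3.6131
    x: enter (5,6) at t=4.5205
    y: enter (5,7) at t=4.6484
    y: enter (5,8) at t=5.6837 ← occupied
  → r_1 = 5.6837
beam 2: φ=0°, α=165°
  dir = (cos 165°, sin 165°) = (-0.9659, 0.2588); from cell (3,2)
  next x-line at t=0.8593, next y-line at t=1.8932; Δt_x=1.0353, Δt_y=3.8637
    x: enter (2,2) at t=0.8593
    y: enter (2,3) at t=1.8932
    x: enter (1,3) at t=1.8946
    x: enter (0,3) at t=2.9298 ← occupied
  → r_2 = 2.9298
beam 3: φ=90°, α=255°
  dir = (cos 255°, sin 255°) = (-0.2588, -0.9659); from cell (3,2)
  next x-line at t=3.2069, next y-line at t=0.5280; Δt_x=3.8637, Δt_y=1.0353
    y: enter (3,1) at t=0.5280 ← occupied
  → r_3 = 0.5280

ranges = [5.6837, 2.9298, 0.5280]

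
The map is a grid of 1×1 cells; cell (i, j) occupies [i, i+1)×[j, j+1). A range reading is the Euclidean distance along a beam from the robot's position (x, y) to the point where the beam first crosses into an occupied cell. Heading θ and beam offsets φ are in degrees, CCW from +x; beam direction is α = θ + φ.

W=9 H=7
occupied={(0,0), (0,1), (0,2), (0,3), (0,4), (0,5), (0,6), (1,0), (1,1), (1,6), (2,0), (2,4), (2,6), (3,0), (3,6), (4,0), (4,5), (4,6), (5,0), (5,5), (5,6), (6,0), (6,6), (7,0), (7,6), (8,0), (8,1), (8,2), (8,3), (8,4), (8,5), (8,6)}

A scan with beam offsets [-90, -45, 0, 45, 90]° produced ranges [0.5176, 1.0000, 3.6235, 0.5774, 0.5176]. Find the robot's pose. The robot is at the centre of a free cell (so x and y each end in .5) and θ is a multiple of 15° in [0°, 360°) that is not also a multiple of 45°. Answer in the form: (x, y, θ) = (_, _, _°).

(x, y, θ) = (1.5, 4.5, 285°)

Candidates: 31 free-cell centres × 16 headings = 496 poses. Raycast each; keep the one whose scan matches to 4 dp.
  (1.5, 2.5, 195°): beam 1 = 1.9319 ≠ 0.5176 ✗
  (1.5, 5.5, 15°): beam 1 = 4.6587 ≠ 0.5176 ✗
  (3.5, 1.5, 75°): beam 1 = 1.9319 ≠ 0.5176 ✗
  (3.5, 2.5, 15°): beam 1 = 1.5529 ≠ 0.5176 ✗
  …
  (1.5, 4.5, 285°): r_1=0.5176, r_2=1.0000, r_3=3.6235, r_4=0.5774, r_5=0.5176 — all match ✓
Unique over the lattice → pose = (1.5, 4.5, 285°).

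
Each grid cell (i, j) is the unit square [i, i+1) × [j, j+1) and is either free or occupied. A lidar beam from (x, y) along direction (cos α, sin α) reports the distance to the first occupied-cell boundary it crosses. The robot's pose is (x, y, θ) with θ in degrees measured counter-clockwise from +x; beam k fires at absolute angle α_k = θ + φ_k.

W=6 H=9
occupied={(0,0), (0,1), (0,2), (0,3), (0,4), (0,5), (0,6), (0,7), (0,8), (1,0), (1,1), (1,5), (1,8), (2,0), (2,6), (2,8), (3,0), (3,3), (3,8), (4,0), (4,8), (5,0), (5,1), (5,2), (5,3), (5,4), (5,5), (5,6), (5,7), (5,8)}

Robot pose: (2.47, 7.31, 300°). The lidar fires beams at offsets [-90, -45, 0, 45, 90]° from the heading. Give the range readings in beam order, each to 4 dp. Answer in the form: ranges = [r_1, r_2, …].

ranges = [1.6974, 0.3209, 0.3580, 2.6192, 1.3800]

beam 1: φ=-90°, α=210°
  dir = (cos 210°, sin 210°) = (-0.8660, -0.5000); from cell (2,7)
  next x-line at t=0.5427, next y-line at t=0.6200; Δt_x=1.1547, Δt_y=2.0000
    x: enter (1,7) at t=0.5427
    y: enter (1,6) at t=0.6200
    x: enter (0,6) at t=1.6974 ← occupied
  → r_1 = 1.6974
beam 2: φ=-45°, α=255°
  dir = (cos 255°, sin 255°) = (-0.2588, -0.9659); from cell (2,7)
  next x-line at t=1.8159, next y-line at t=0.3209; Δt_x=3.8637, Δt_y=1.0353
    y: enter (2,6) at t=0.3209 ← occupied
  → r_2 = 0.3209
beam 3: φ=0°, α=300°
  dir = (cos 300°, sin 300°) = (0.5000, -0.8660); from cell (2,7)
  next x-line at t=1.0600, next y-line at t=0.3580; Δt_x=2.0000, Δt_y=1.1547
    y: enter (2,6) at t=0.3580 ← occupied
  → r_3 = 0.3580
beam 4: φ=45°, α=345°
  dir = (cos 345°, sin 345°) = (0.9659, -0.2588); from cell (2,7)
  next x-line at t=0.5487, next y-line at t=1.1977; Δt_x=1.0353, Δt_y=3.8637
    x: enter (3,7) at t=0.5487
    y: enter (3,6) at t=1.1977
    x: enter (4,6) at t=1.5840
    x: enter (5,6) at t=2.6192 ← occupied
  → r_4 = 2.6192
beam 5: φ=90°, α=30°
  dir = (cos 30°, sin 30°) = (0.8660, 0.5000); from cell (2,7)
  next x-line at t=0.6120, next y-line at t=1.3800; Δt_x=1.1547, Δt_y=2.0000
    x: enter (3,7) at t=0.6120
    y: enter (3,8) at t=1.3800 ← occupied
  → r_5 = 1.3800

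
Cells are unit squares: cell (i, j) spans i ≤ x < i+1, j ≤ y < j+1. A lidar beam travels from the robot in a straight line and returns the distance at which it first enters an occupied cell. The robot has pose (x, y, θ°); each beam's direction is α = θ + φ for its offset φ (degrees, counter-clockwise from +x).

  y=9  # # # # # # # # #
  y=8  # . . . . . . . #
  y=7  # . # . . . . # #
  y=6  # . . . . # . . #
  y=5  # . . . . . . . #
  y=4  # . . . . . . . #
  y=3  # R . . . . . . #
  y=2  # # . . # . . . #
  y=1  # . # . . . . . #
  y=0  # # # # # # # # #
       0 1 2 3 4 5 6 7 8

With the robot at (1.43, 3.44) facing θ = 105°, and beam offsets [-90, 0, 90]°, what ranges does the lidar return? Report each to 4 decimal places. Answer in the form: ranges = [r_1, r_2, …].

beam 1: φ=-90°, α=15°
  cosα=0.9659 sinα=0.2588 | (1,3) | tMaxX 0.5901 tMaxY 2.1637 | tΔX 1.0353 tΔY 3.8637
    t=0.5901 [x] (2,3)
    t=1.6254 [x] (3,3)
    t=2.1637 [y] (3,4)
    t=2.6607 [x] (4,4)
    t=3.6959 [x] (5,4)
    t=4.7312 [x] (6,4)
    t=5.7665 [x] (7,4)
    t=6.0274 [y] (7,5)
    t=6.8018 [x] (8,5) — stop
  → r_1 = 6.8018
beam 2: φ=0°, α=105°
  cosα=-0.2588 sinα=0.9659 | (1,3) | tMaxX 1.6614 tMaxY 0.5798 | tΔX 3.8637 tΔY 1.0353
    t=0.5798 [y] (1,4)
    t=1.6150 [y] (1,5)
    t=1.6614 [x] (0,5) — stop
  → r_2 = 1.6614
beam 3: φ=90°, α=195°
  cosα=-0.9659 sinα=-0.2588 | (1,3) | tMaxX 0.4452 tMaxY 1.7000 | tΔX 1.0353 tΔY 3.8637
    t=0.4452 [x] (0,3) — stop
  → r_3 = 0.4452

ranges = [6.8018, 1.6614, 0.4452]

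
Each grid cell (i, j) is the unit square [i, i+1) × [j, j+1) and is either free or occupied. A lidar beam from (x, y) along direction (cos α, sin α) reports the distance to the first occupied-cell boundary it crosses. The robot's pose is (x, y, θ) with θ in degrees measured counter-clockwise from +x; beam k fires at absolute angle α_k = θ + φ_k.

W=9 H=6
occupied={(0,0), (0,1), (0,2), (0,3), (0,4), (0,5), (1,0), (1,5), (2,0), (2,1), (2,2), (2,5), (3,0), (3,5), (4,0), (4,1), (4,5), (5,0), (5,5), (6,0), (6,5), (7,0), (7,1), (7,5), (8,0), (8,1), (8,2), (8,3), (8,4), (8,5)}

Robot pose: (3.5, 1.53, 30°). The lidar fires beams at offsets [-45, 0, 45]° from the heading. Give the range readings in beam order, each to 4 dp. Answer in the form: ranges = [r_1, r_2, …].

ranges = [0.5176, 0.5774, 3.5924]

beam 1: φ=-45°, α=345°
  dir = (cos 345°, sin 345°) = (0.9659, -0.2588); from cell (3,1)
  next x-line at t=0.5176, next y-line at t=2.0478; Δt_x=1.0353, Δt_y=3.8637
    x: enter (4,1) at t=0.5176 ← occupied
  → r_1 = 0.5176
beam 2: φ=0°, α=30°
  dir = (cos 30°, sin 30°) = (0.8660, 0.5000); from cell (3,1)
  next x-line at t=0.5774, next y-line at t=0.9400; Δt_x=1.1547, Δt_y=2.0000
    x: enter (4,1) at t=0.5774 ← occupied
  → r_2 = 0.5774
beam 3: φ=45°, α=75°
  dir = (cos 75°, sin 75°) = (0.2588, 0.9659); from cell (3,1)
  next x-line at t=1.9319, next y-line at t=0.4866; Δt_x=3.8637, Δt_y=1.0353
    y: enter (3,2) at t=0.4866
    y: enter (3,3) at t=1.5219
    x: enter (4,3) at t=1.9319
    y: enter (4,4) at t=2.5571
    y: enter (4,5) at t=3.5924 ← occupied
  → r_3 = 3.5924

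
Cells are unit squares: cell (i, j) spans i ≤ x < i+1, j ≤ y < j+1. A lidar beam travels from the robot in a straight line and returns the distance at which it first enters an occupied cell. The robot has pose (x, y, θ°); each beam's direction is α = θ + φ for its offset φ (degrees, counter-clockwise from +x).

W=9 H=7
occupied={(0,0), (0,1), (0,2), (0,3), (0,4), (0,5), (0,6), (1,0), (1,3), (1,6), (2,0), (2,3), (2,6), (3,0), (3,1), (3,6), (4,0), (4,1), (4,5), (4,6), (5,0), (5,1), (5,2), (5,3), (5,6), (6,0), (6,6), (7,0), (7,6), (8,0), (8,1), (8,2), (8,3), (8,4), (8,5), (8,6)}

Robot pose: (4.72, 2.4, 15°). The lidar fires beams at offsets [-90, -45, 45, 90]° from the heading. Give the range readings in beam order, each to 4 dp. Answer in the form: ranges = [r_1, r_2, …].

beam 1: φ=-90°, α=285°
  dir = (cos 285°, sin 285°) = (0.2588, -0.9659); from cell (4,2)
  next x-line at t=1.0818, next y-line at t=0.4141; Δt_x=3.8637, Δt_y=1.0353
    y: enter (4,1) at t=0.4141 ← occupied
  → r_1 = 0.4141
beam 2: φ=-45°, α=330°
  dir = (cos 330°, sin 330°) = (0.8660, -0.5000); from cell (4,2)
  next x-line at t=0.3233, next y-line at t=0.8000; Δt_x=1.1547, Δt_y=2.0000
    x: enter (5,2) at t=0.3233 ← occupied
  → r_2 = 0.3233
beam 3: φ=45°, α=60°
  dir = (cos 60°, sin 60°) = (0.5000, 0.8660); from cell (4,2)
  next x-line at t=0.5600, next y-line at t=0.6928; Δt_x=2.0000, Δt_y=1.1547
    x: enter (5,2) at t=0.5600 ← occupied
  → r_3 = 0.5600
beam 4: φ=90°, α=105°
  dir = (cos 105°, sin 105°) = (-0.2588, 0.9659); from cell (4,2)
  next x-line at t=2.7819, next y-line at t=0.6212; Δt_x=3.8637, Δt_y=1.0353
    y: enter (4,3) at t=0.6212
    y: enter (4,4) at t=1.6564
    y: enter (4,5) at t=2.6917 ← occupied
  → r_4 = 2.6917

ranges = [0.4141, 0.3233, 0.5600, 2.6917]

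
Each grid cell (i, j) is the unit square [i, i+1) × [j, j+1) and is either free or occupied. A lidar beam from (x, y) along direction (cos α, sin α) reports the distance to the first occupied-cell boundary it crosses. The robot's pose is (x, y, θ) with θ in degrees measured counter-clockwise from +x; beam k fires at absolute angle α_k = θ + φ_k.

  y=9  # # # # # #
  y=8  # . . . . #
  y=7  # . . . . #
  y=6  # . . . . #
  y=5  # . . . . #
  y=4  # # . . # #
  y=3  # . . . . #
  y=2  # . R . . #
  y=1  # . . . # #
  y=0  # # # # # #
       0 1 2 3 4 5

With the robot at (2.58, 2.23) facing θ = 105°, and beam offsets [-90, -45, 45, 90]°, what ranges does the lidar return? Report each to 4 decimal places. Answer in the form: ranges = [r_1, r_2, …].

beam 1: φ=-90°, α=15°
  dir = (cos 15°, sin 15°) = (0.9659, 0.2588); from cell (2,2)
  next x-line at t=0.4348, next y-line at t=2.9751; Δt_x=1.0353, Δt_y=3.8637
    x: enter (3,2) at t=0.4348
    x: enter (4,2) at t=1.4701
    x: enter (5,2) at t=2.5054 ← occupied
  → r_1 = 2.5054
beam 2: φ=-45°, α=60°
  dir = (cos 60°, sin 60°) = (0.5000, 0.8660); from cell (2,2)
  next x-line at t=0.8400, next y-line at t=0.8891; Δt_x=2.0000, Δt_y=1.1547
    x: enter (3,2) at t=0.8400
    y: enter (3,3) at t=0.8891
    y: enter (3,4) at t=2.0438
    x: enter (4,4) at t=2.8400 ← occupied
  → r_2 = 2.8400
beam 3: φ=45°, α=150°
  dir = (cos 150°, sin 150°) = (-0.8660, 0.5000); from cell (2,2)
  next x-line at t=0.6697, next y-line at t=1.5400; Δt_x=1.1547, Δt_y=2.0000
    x: enter (1,2) at t=0.6697
    y: enter (1,3) at t=1.5400
    x: enter (0,3) at t=1.8244 ← occupied
  → r_3 = 1.8244
beam 4: φ=90°, α=195°
  dir = (cos 195°, sin 195°) = (-0.9659, -0.2588); from cell (2,2)
  next x-line at t=0.6005, next y-line at t=0.8887; Δt_x=1.0353, Δt_y=3.8637
    x: enter (1,2) at t=0.6005
    y: enter (1,1) at t=0.8887
    x: enter (0,1) at t=1.6357 ← occupied
  → r_4 = 1.6357

ranges = [2.5054, 2.8400, 1.8244, 1.6357]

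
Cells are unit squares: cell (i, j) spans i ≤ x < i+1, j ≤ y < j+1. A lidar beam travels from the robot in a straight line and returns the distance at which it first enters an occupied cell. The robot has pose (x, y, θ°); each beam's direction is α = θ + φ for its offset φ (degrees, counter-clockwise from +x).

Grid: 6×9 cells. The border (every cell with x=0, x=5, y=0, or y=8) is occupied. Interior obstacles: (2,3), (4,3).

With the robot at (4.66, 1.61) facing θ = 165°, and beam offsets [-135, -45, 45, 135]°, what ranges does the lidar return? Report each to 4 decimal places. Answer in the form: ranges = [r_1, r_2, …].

beam 1: φ=-135°, α=30°
  cosα=0.8660 sinα=0.5000 | (4,1) | tMaxX 0.3926 tMaxY 0.7800 | tΔX 1.1547 tΔY 2.0000
    t=0.3926 [x] (5,1) — stop
  → r_1 = 0.3926
beam 2: φ=-45°, α=120°
  cosα=-0.5000 sinα=0.8660 | (4,1) | tMaxX 1.3200 tMaxY 0.4503 | tΔX 2.0000 tΔY 1.1547
    t=0.4503 [y] (4,2)
    t=1.3200 [x] (3,2)
    t=1.6050 [y] (3,3)
    t=2.7597 [y] (3,4)
    t=3.3200 [x] (2,4)
    t=3.9144 [y] (2,5)
    t=5.0691 [y] (2,6)
    t=5.3200 [x] (1,6)
    t=6.2238 [y] (1,7)
    t=7.3200 [x] (0,7) — stop
  → r_2 = 7.3200
beam 3: φ=45°, α=210°
  cosα=-0.8660 sinα=-0.5000 | (4,1) | tMaxX 0.7621 tMaxY 1.2200 | tΔX 1.1547 tΔY 2.0000
    t=0.7621 [x] (3,1)
    t=1.2200 [y] (3,0) — stop
  → r_3 = 1.2200
beam 4: φ=135°, α=300°
  cosα=0.5000 sinα=-0.8660 | (4,1) | tMaxX 0.6800 tMaxY 0.7044 | tΔX 2.0000 tΔY 1.1547
    t=0.6800 [x] (5,1) — stop
  → r_4 = 0.6800

ranges = [0.3926, 7.3200, 1.2200, 0.6800]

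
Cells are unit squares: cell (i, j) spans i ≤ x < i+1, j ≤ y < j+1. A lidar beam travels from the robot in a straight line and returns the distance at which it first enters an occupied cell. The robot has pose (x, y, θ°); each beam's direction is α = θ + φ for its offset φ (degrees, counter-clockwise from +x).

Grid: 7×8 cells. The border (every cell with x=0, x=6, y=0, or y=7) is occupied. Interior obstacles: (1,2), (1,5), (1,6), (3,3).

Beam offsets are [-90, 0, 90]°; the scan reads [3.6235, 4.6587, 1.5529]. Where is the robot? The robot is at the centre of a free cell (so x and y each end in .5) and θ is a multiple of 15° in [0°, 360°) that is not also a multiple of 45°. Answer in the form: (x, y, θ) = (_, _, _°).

Enumerate (i+0.5, j+0.5, θ) over the 26 free cells and 16 admissible headings. For each, cast all 3 beams and compare to the given ranges.
  (4.5, 2.5, 300°): beam 1 = 3.0000 ≠ 3.6235 ✗
  (5.5, 6.5, 15°): beam 1 = 1.9319 ≠ 3.6235 ✗
  (3.5, 2.5, 60°): beam 1 = 2.8868 ≠ 3.6235 ✗
  (3.5, 2.5, 345°): beam 1 = 1.5529 ≠ 3.6235 ✗
  …
  (4.5, 5.5, 285°): r_1=3.6235, r_2=4.6587, r_3=1.5529 — all match ✓
Only this pose fits every beam.

(x, y, θ) = (4.5, 5.5, 285°)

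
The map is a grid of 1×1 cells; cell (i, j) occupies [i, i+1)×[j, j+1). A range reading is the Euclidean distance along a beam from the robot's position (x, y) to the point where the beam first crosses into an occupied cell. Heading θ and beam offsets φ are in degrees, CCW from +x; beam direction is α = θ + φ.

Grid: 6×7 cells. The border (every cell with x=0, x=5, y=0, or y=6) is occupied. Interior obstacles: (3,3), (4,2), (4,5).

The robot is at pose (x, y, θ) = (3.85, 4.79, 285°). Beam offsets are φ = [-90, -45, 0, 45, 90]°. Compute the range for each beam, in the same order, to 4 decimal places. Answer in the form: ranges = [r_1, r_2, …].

beam 1: φ=-90°, α=195°
  cosα=-0.9659 sinα=-0.2588 | (3,4) | tMaxX 0.8800 tMaxY 3.0523 | tΔX 1.0353 tΔY 3.8637
    t=0.8800 [x] (2,4)
    t=1.9153 [x] (1,4)
    t=2.9505 [x] (0,4) — stop
  → r_1 = 2.9505
beam 2: φ=-45°, α=240°
  cosα=-0.5000 sinα=-0.8660 | (3,4) | tMaxX 1.7000 tMaxY 0.9122 | tΔX 2.0000 tΔY 1.1547
    t=0.9122 [y] (3,3) — stop
  → r_2 = 0.9122
beam 3: φ=0°, α=285°
  cosα=0.2588 sinα=-0.9659 | (3,4) | tMaxX 0.5796 tMaxY 0.8179 | tΔX 3.8637 tΔY 1.0353
    t=0.5796 [x] (4,4)
    t=0.8179 [y] (4,3)
    t=1.8531 [y] (4,2) — stop
  → r_3 = 1.8531
beam 4: φ=45°, α=330°
  cosα=0.8660 sinα=-0.5000 | (3,4) | tMaxX 0.1732 tMaxY 1.5800 | tΔX 1.1547 tΔY 2.0000
    t=0.1732 [x] (4,4)
    t=1.3279 [x] (5,4) — stop
  → r_4 = 1.3279
beam 5: φ=90°, α=15°
  cosα=0.9659 sinα=0.2588 | (3,4) | tMaxX 0.1553 tMaxY 0.8114 | tΔX 1.0353 tΔY 3.8637
    t=0.1553 [x] (4,4)
    t=0.8114 [y] (4,5) — stop
  → r_5 = 0.8114

ranges = [2.9505, 0.9122, 1.8531, 1.3279, 0.8114]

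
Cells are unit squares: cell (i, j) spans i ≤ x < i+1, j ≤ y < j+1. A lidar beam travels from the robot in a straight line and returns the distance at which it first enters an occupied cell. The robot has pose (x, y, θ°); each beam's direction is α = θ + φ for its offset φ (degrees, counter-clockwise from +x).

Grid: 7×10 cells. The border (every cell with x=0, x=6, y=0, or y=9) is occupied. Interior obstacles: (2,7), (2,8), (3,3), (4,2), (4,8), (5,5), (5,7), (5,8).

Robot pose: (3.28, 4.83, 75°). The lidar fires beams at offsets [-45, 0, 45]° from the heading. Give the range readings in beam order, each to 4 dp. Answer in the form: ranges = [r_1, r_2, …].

ranges = [1.9861, 3.2818, 2.5057]

beam 1: φ=-45°, α=30°
  d=(0.8660,0.5000)  start (3,4)  tX=0.8314 tY=0.3400  stride 1/|dx|=1.1547 1/|dy|=2.0000
    cross y-line → (3,5), t=0.3400
    cross x-line → (4,5), t=0.8314
    cross x-line → (5,5), t=1.9861 (wall)
  → r_1 = 1.9861
beam 2: φ=0°, α=75°
  d=(0.2588,0.9659)  start (3,4)  tX=2.7819 tY=0.1760  stride 1/|dx|=3.8637 1/|dy|=1.0353
    cross y-line → (3,5), t=0.1760
    cross y-line → (3,6), t=1.2113
    cross y-line → (3,7), t=2.2465
    cross x-line → (4,7), t=2.7819
    cross y-line → (4,8), t=3.2818 (wall)
  → r_2 = 3.2818
beam 3: φ=45°, α=120°
  d=(-0.5000,0.8660)  start (3,4)  tX=0.5600 tY=0.1963  stride 1/|dx|=2.0000 1/|dy|=1.1547
    cross y-line → (3,5), t=0.1963
    cross x-line → (2,5), t=0.5600
    cross y-line → (2,6), t=1.3510
    cross y-line → (2,7), t=2.5057 (wall)
  → r_3 = 2.5057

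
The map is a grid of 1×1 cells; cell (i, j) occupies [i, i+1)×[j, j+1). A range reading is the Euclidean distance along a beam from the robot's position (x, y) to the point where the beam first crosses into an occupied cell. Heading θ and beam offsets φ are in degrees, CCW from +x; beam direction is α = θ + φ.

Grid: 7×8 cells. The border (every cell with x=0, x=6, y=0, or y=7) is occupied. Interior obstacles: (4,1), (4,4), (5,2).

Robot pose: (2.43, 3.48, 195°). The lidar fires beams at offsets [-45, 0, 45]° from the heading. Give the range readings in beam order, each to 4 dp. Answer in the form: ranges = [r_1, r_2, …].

beam 1: φ=-45°, α=150°
  direction (-0.8660, 0.5000); cell (2,3); t to first gridline: x 0.4965, y 1.0400 (then +1.1547 / +2.0000)
    (1,3) via x @ 0.4965
    (1,4) via y @ 1.0400
    (0,4) via x @ 1.6512  # hit
  → r_1 = 1.6512
beam 2: φ=0°, α=195°
  direction (-0.9659, -0.2588); cell (2,3); t to first gridline: x 0.4452, y 1.8546 (then +1.0353 / +3.8637)
    (1,3) via x @ 0.4452
    (0,3) via x @ 1.4804  # hit
  → r_2 = 1.4804
beam 3: φ=45°, α=240°
  direction (-0.5000, -0.8660); cell (2,3); t to first gridline: x 0.8600, y 0.5543 (then +2.0000 / +1.1547)
    (2,2) via y @ 0.5543
    (1,2) via x @ 0.8600
    (1,1) via y @ 1.7090
    (0,1) via x @ 2.8600  # hit
  → r_3 = 2.8600

ranges = [1.6512, 1.4804, 2.8600]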